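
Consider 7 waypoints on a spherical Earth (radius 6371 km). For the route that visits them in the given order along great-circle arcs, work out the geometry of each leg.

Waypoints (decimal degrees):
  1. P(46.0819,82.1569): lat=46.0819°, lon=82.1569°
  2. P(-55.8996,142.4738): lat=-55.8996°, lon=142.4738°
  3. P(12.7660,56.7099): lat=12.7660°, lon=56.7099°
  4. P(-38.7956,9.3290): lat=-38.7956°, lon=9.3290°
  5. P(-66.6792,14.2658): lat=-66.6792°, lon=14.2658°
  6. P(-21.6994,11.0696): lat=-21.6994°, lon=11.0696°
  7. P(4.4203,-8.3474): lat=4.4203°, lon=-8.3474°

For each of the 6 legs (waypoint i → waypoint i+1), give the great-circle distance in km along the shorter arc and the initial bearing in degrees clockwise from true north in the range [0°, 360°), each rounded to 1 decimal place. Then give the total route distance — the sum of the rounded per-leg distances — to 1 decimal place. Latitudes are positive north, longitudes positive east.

Leg 1: φ1=0.8042809, φ2=-0.9756321, Δφ=-1.7799130, Δλ=1.0527285 rad; a=sin²(Δφ/2)+cosφ1·cosφ2·sin²(Δλ/2)=0.7019506903; c=2·atan2(√a, √(1-a))=1.986573903; dist=6371·c=12656.462 ≈ 12656.5 km; running total=12656.5 km
Leg 1 bearing: y=sinΔλ·cosφ2=0.48707563, x=cosφ1·sinφ2-sinφ1·cosφ2·cosΔλ=-0.77435199; θ=atan2(y, x)=147.8297° ≈ 147.8°
Leg 2: φ1=-0.9756321, φ2=0.2228087, Δφ=1.1984408, Δλ=-1.4968624 rad; a=sin²(Δφ/2)+cosφ1·cosφ2·sin²(Δλ/2)=0.5712931291; c=2·atan2(√a, √(1-a))=1.713870209; dist=6371·c=10919.067 ≈ 10919.1 km; running total=23575.6 km
Leg 2 bearing: y=sinΔλ·cosφ2=-0.97261632, x=cosφ1·sinφ2-sinφ1·cosφ2·cosΔλ=0.18353926; θ=atan2(y, x)=-79.3136° <0 so +360° → 280.6864° ≈ 280.7°
Leg 3: φ1=0.2228087, φ2=-0.6771110, Δφ=-0.8999197, Δλ=-0.8269527 rad; a=sin²(Δφ/2)+cosφ1·cosφ2·sin²(Δλ/2)=0.3118768610; c=2·atan2(√a, √(1-a))=1.185054801; dist=6371·c=7549.984 ≈ 7550.0 km; running total=31125.6 km
Leg 3 bearing: y=sinΔλ·cosφ2=-0.57352793, x=cosφ1·sinφ2-sinφ1·cosφ2·cosΔλ=-0.72767056; θ=atan2(y, x)=-141.7559° <0 so +360° → 218.2441° ≈ 218.2°
Leg 4: φ1=-0.6771110, φ2=-1.1637716, Δφ=-0.4866606, Δλ=0.0861634 rad; a=sin²(Δφ/2)+cosφ1·cosφ2·sin²(Δλ/2)=0.0586225454; c=2·atan2(√a, √(1-a))=0.489102459; dist=6371·c=3116.072 ≈ 3116.1 km; running total=34241.7 km
Leg 4 bearing: y=sinΔλ·cosφ2=0.03406809, x=cosφ1·sinφ2-sinφ1·cosφ2·cosΔλ=-0.46859699; θ=atan2(y, x)=175.8418° ≈ 175.8°
Leg 5: φ1=-1.1637716, φ2=-0.3787260, Δφ=0.7850456, Δλ=-0.0557842 rad; a=sin²(Δφ/2)+cosφ1·cosφ2·sin²(Δλ/2)=0.1466080667; c=2·atan2(√a, √(1-a))=0.785854729; dist=6371·c=5006.680 ≈ 5006.7 km; running total=39248.4 km
Leg 5 bearing: y=sinΔλ·cosφ2=-0.05180427, x=cosφ1·sinφ2-sinφ1·cosφ2·cosΔλ=0.70553021; θ=atan2(y, x)=-4.1995° <0 so +360° → 355.8005° ≈ 355.8°
Leg 6: φ1=-0.3787260, φ2=0.0771488, Δφ=0.4558748, Δλ=-0.3388906 rad; a=sin²(Δφ/2)+cosφ1·cosφ2·sin²(Δλ/2)=0.0774060298; c=2·atan2(√a, √(1-a))=0.563879618; dist=6371·c=3592.477 ≈ 3592.5 km; running total=42840.9 km
Leg 6 bearing: y=sinΔλ·cosφ2=-0.33145213, x=cosφ1·sinφ2-sinφ1·cosφ2·cosΔλ=0.41928132; θ=atan2(y, x)=-38.3272° <0 so +360° → 321.6728° ≈ 321.7°

Leg 1: dist=12656.5 km, bearing=147.8°
Leg 2: dist=10919.1 km, bearing=280.7°
Leg 3: dist=7550.0 km, bearing=218.2°
Leg 4: dist=3116.1 km, bearing=175.8°
Leg 5: dist=5006.7 km, bearing=355.8°
Leg 6: dist=3592.5 km, bearing=321.7°
Total: 42840.9 km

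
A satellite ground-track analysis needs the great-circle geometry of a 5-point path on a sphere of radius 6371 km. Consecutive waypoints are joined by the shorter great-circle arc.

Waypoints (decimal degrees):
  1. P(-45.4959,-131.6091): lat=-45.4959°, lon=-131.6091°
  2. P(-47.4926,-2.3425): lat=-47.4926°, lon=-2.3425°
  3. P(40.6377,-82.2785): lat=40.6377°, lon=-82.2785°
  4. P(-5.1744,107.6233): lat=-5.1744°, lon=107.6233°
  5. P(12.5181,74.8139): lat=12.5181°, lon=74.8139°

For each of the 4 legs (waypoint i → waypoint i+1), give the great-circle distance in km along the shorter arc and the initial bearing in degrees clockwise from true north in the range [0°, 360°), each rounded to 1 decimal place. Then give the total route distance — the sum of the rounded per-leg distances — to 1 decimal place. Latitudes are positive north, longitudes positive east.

Leg 1: dist=8555.2 km, bearing=147.5°
Leg 2: dist=12563.5 km, bearing=305.7°
Leg 3: dist=15949.8 km, bearing=343.3°
Leg 4: dist=4125.1 km, bearing=298.7°
Total: 41193.6 km

Leg 1: φ1=-0.7940533, φ2=-0.8289022, Δφ=-0.0348490, Δλ=2.2561278 rad; a=sin²(Δφ/2)+cosφ1·cosφ2·sin²(Δλ/2)=0.3870047255; c=2·atan2(√a, √(1-a))=1.342836555; dist=6371·c=8555.212 ≈ 8555.2 km; running total=8555.2 km
Leg 1 bearing: y=sinΔλ·cosφ2=0.52312194, x=cosφ1·sinφ2-sinφ1·cosφ2·cosΔλ=-0.82174918; θ=atan2(y, x)=147.5193° ≈ 147.5°
Leg 2: φ1=-0.8289022, φ2=0.7092617, Δφ=1.5381639, Δλ=-1.3951464 rad; a=sin²(Δφ/2)+cosφ1·cosφ2·sin²(Δλ/2)=0.6952561468; c=2·atan2(√a, √(1-a))=1.971984333; dist=6371·c=12563.512 ≈ 12563.5 km; running total=21118.7 km
Leg 2 bearing: y=sinΔλ·cosφ2=-0.74716675, x=cosφ1·sinφ2-sinφ1·cosφ2·cosΔλ=0.53781222; θ=atan2(y, x)=-54.2536° <0 so +360° → 305.7464° ≈ 305.7°
Leg 3: φ1=0.7092617, φ2=-0.0903103, Δφ=-0.7995720, Δλ=3.3144117 rad; a=sin²(Δφ/2)+cosφ1·cosφ2·sin²(Δλ/2)=0.9016147979; c=2·atan2(√a, √(1-a))=2.503493686; dist=6371·c=15949.758 ≈ 15949.8 km; running total=37068.5 km
Leg 3 bearing: y=sinΔλ·cosφ2=-0.17125928, x=cosφ1·sinφ2-sinφ1·cosφ2·cosΔλ=0.57051948; θ=atan2(y, x)=-16.7088° <0 so +360° → 343.2912° ≈ 343.3°
Leg 4: φ1=-0.0903103, φ2=0.2184821, Δφ=0.3087924, Δλ=-0.5726321 rad; a=sin²(Δφ/2)+cosφ1·cosφ2·sin²(Δλ/2)=0.1011970740; c=2·atan2(√a, √(1-a))=0.647480807; dist=6371·c=4125.100 ≈ 4125.1 km; running total=41193.6 km
Leg 4 bearing: y=sinΔλ·cosφ2=-0.52896512, x=cosφ1·sinφ2-sinφ1·cosφ2·cosΔλ=0.28986343; θ=atan2(y, x)=-61.2780° <0 so +360° → 298.7220° ≈ 298.7°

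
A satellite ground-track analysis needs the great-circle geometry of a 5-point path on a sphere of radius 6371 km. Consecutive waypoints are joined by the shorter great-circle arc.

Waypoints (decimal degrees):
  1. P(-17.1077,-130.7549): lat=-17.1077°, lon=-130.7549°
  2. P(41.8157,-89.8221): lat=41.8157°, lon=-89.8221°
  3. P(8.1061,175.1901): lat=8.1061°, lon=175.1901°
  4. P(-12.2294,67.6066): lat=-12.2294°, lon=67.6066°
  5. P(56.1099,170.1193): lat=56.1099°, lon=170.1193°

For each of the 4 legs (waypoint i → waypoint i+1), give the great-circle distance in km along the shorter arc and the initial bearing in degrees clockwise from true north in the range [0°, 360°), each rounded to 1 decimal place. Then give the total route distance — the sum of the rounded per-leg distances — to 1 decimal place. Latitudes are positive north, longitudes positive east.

Leg 1: dist=7783.7 km, bearing=31.3°
Leg 2: dist=9817.3 km, bearing=279.4°
Leg 3: dist=12097.3 km, bearing=259.8°
Leg 4: dist=11908.1 km, bearing=34.7°
Total: 41606.4 km

Leg 1: φ1=-0.2985857, φ2=0.7298216, Δφ=1.0284073, Δλ=0.7144121 rad; a=sin²(Δφ/2)+cosφ1·cosφ2·sin²(Δλ/2)=0.3289965744; c=2·atan2(√a, √(1-a))=1.221744622; dist=6371·c=7783.735 ≈ 7783.7 km; running total=7783.7 km
Leg 1 bearing: y=sinΔλ·cosφ2=0.48829637, x=cosφ1·sinφ2-sinφ1·cosφ2·cosΔλ=0.80286859; θ=atan2(y, x)=31.3075° ≈ 31.3°
Leg 2: φ1=0.7298216, φ2=0.1414781, Δφ=-0.5883435, Δλ=4.6253354 rad; a=sin²(Δφ/2)+cosφ1·cosφ2·sin²(Δλ/2)=0.4850683880; c=2·atan2(√a, √(1-a))=1.540928662; dist=6371·c=9817.257 ≈ 9817.3 km; running total=17601.0 km
Leg 2 bearing: y=sinΔλ·cosφ2=-0.98625972, x=cosφ1·sinφ2-sinφ1·cosφ2·cosΔλ=0.16248062; θ=atan2(y, x)=-80.6449° <0 so +360° → 279.3551° ≈ 279.4°
Leg 3: φ1=0.1414781, φ2=-0.2134433, Δφ=-0.3549214, Δλ=-1.8776863 rad; a=sin²(Δφ/2)+cosφ1·cosφ2·sin²(Δλ/2)=0.6610795482; c=2·atan2(√a, √(1-a))=1.898805622; dist=6371·c=12097.291 ≈ 12097.3 km; running total=29698.3 km
Leg 3 bearing: y=sinΔλ·cosφ2=-0.93164529, x=cosφ1·sinφ2-sinφ1·cosφ2·cosΔλ=-0.16807907; θ=atan2(y, x)=-100.2268° <0 so +360° → 259.7732° ≈ 259.8°
Leg 4: φ1=-0.2134433, φ2=0.9793025, Δφ=1.1927458, Δλ=1.7891841 rad; a=sin²(Δφ/2)+cosφ1·cosφ2·sin²(Δλ/2)=0.6469525773; c=2·atan2(√a, √(1-a))=1.869106210; dist=6371·c=11908.076 ≈ 11908.1 km; running total=41606.4 km
Leg 4 bearing: y=sinΔλ·cosφ2=0.54435753, x=cosφ1·sinφ2-sinφ1·cosφ2·cosΔλ=0.78568100; θ=atan2(y, x)=34.7161° ≈ 34.7°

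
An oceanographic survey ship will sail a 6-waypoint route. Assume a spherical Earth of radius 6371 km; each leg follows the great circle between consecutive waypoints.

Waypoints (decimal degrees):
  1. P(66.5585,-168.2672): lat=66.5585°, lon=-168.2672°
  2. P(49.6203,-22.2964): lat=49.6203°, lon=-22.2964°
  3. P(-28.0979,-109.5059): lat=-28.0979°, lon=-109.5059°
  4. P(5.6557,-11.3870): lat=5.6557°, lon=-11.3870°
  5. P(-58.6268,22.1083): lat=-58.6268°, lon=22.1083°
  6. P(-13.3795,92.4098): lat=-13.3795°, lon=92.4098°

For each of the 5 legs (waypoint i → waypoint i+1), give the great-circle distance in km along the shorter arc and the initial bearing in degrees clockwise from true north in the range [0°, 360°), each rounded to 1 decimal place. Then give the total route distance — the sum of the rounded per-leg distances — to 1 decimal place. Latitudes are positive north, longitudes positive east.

Leg 1: φ1=1.1616650, φ2=0.8660376, Δφ=-0.2956274, Δλ=2.5476711 rad; a=sin²(Δφ/2)+cosφ1·cosφ2·sin²(Δλ/2)=0.2573458853; c=2·atan2(√a, √(1-a))=1.064080667; dist=6371·c=6779.258 ≈ 6779.3 km; running total=6779.3 km
Leg 1 bearing: y=sinΔλ·cosφ2=0.36254682, x=cosφ1·sinφ2-sinφ1·cosφ2·cosΔλ=0.79563542; θ=atan2(y, x)=24.4973° ≈ 24.5°
Leg 2: φ1=0.8660376, φ2=-0.4904009, Δφ=-1.3564385, Δλ=-1.5220929 rad; a=sin²(Δφ/2)+cosφ1·cosφ2·sin²(Δλ/2)=0.6654771200; c=2·atan2(√a, √(1-a))=1.908110949; dist=6371·c=12156.575 ≈ 12156.6 km; running total=18935.9 km
Leg 2 bearing: y=sinΔλ·cosφ2=-0.88109810, x=cosφ1·sinφ2-sinφ1·cosφ2·cosΔλ=-0.33783935; θ=atan2(y, x)=-110.9783° <0 so +360° → 249.0217° ≈ 249.0°
Leg 3: φ1=-0.4904009, φ2=0.0987106, Δφ=0.5891115, Δλ=1.7124979 rad; a=sin²(Δφ/2)+cosφ1·cosφ2·sin²(Δλ/2)=0.5851960085; c=2·atan2(√a, √(1-a))=1.742023817; dist=6371·c=11098.434 ≈ 11098.4 km; running total=30034.3 km
Leg 3 bearing: y=sinΔλ·cosφ2=0.98515798, x=cosφ1·sinφ2-sinφ1·cosφ2·cosΔλ=0.02074401; θ=atan2(y, x)=88.7937° ≈ 88.8°
Leg 4: φ1=0.0987106, φ2=-1.0232307, Δφ=-1.1219413, Δλ=0.5846033 rad; a=sin²(Δφ/2)+cosφ1·cosφ2·sin²(Δλ/2)=0.3260510182; c=2·atan2(√a, √(1-a))=1.215468253; dist=6371·c=7743.748 ≈ 7743.7 km; running total=37778.0 km
Leg 4 bearing: y=sinΔλ·cosφ2=0.28730848, x=cosφ1·sinφ2-sinφ1·cosφ2·cosΔλ=-0.89242414; θ=atan2(y, x)=162.1545° ≈ 162.2°
Leg 5: φ1=-1.0232307, φ2=-0.2335163, Δφ=0.7897144, Δλ=1.2269926 rad; a=sin²(Δφ/2)+cosφ1·cosφ2·sin²(Δλ/2)=0.3158562443; c=2·atan2(√a, √(1-a))=1.193629936; dist=6371·c=7604.616 ≈ 7604.6 km; running total=45382.6 km
Leg 5 bearing: y=sinΔλ·cosφ2=0.91592643, x=cosφ1·sinφ2-sinφ1·cosφ2·cosΔλ=0.15950890; θ=atan2(y, x)=80.1210° ≈ 80.1°

Leg 1: dist=6779.3 km, bearing=24.5°
Leg 2: dist=12156.6 km, bearing=249.0°
Leg 3: dist=11098.4 km, bearing=88.8°
Leg 4: dist=7743.7 km, bearing=162.2°
Leg 5: dist=7604.6 km, bearing=80.1°
Total: 45382.6 km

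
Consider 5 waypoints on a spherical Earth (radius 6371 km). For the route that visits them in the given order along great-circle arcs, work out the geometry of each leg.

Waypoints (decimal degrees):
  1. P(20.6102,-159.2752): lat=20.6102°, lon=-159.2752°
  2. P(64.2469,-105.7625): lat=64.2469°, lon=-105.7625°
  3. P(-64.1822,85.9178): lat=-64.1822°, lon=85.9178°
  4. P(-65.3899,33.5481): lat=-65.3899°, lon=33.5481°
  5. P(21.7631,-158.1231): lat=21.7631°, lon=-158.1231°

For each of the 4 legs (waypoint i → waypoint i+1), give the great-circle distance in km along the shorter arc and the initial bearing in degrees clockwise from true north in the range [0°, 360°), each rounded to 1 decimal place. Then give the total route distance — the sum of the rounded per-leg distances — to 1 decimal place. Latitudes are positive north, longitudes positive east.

Leg 1: φ1=0.3597158, φ2=1.1213199, Δφ=0.7616041, Δλ=0.9339728 rad; a=sin²(Δφ/2)+cosφ1·cosφ2·sin²(Δλ/2)=0.2205609928; c=2·atan2(√a, √(1-a))=0.977764157; dist=6371·c=6229.335 ≈ 6229.3 km; running total=6229.3 km
Leg 1 bearing: y=sinΔλ·cosφ2=0.34932825, x=cosφ1·sinφ2-sinφ1·cosφ2·cosΔλ=0.75208054; θ=atan2(y, x)=24.9140° ≈ 24.9°
Leg 2: φ1=1.1213199, φ2=-1.1201907, Δφ=-2.2415107, Δλ=3.3454523 rad; a=sin²(Δφ/2)+cosφ1·cosφ2·sin²(Δλ/2)=0.9980404719; c=2·atan2(√a, √(1-a))=3.053030599; dist=6371·c=19450.858 ≈ 19450.9 km; running total=25680.2 km
Leg 2 bearing: y=sinΔλ·cosφ2=-0.08816942, x=cosφ1·sinφ2-sinφ1·cosφ2·cosΔλ=-0.00699337; θ=atan2(y, x)=-94.5351° <0 so +360° → 265.4649° ≈ 265.5°
Leg 3: φ1=-1.1201907, φ2=-1.1412691, Δφ=-0.0210783, Δλ=-0.9140237 rad; a=sin²(Δφ/2)+cosφ1·cosφ2·sin²(Δλ/2)=0.0354260106; c=2·atan2(√a, √(1-a))=0.378694776; dist=6371·c=2412.664 ≈ 2412.7 km; running total=28092.9 km
Leg 3 bearing: y=sinΔλ·cosφ2=-0.32980752, x=cosφ1·sinφ2-sinφ1·cosφ2·cosΔλ=-0.16706594; θ=atan2(y, x)=-116.8648° <0 so +360° → 243.1352° ≈ 243.1°
Leg 4: φ1=-1.1412691, φ2=0.3798378, Δφ=1.5211068, Δλ=-3.3452935 rad; a=sin²(Δφ/2)+cosφ1·cosφ2·sin²(Δλ/2)=0.8579264106; c=2·atan2(√a, √(1-a))=2.368641037; dist=6371·c=15090.612 ≈ 15090.6 km; running total=43183.5 km
Leg 4 bearing: y=sinΔλ·cosφ2=0.18787644, x=cosφ1·sinφ2-sinφ1·cosφ2·cosΔλ=-0.67250069; θ=atan2(y, x)=164.3912° ≈ 164.4°

Leg 1: dist=6229.3 km, bearing=24.9°
Leg 2: dist=19450.9 km, bearing=265.5°
Leg 3: dist=2412.7 km, bearing=243.1°
Leg 4: dist=15090.6 km, bearing=164.4°
Total: 43183.5 km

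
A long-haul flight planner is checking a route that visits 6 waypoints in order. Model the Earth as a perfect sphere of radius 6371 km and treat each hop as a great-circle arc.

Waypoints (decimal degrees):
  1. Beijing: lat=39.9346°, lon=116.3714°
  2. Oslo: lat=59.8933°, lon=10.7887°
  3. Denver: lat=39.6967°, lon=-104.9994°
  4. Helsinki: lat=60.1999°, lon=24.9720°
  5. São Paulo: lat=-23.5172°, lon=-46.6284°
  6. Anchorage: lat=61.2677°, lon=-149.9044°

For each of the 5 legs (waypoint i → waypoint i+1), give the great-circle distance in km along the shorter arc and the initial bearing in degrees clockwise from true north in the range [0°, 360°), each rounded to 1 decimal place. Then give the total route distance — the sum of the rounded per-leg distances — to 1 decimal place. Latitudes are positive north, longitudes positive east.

Leg 1: φ1=0.6969903, φ2=1.0453353, Δφ=0.3483450, Δλ=-1.8427657 rad; a=sin²(Δφ/2)+cosφ1·cosφ2·sin²(Δλ/2)=0.2740036270; c=2·atan2(√a, √(1-a))=1.101798283; dist=6371·c=7019.557 ≈ 7019.6 km; running total=7019.6 km
Leg 1 bearing: y=sinΔλ·cosφ2=-0.48317452, x=cosφ1·sinφ2-sinφ1·cosφ2·cosΔλ=0.74982994; θ=atan2(y, x)=-32.7969° <0 so +360° → 327.2031° ≈ 327.2°
Leg 2: φ1=1.0453353, φ2=0.6928381, Δφ=-0.3524972, Δλ=-2.0208836 rad; a=sin²(Δφ/2)+cosφ1·cosφ2·sin²(Δλ/2)=0.3076769266; c=2·atan2(√a, √(1-a))=1.175971881; dist=6371·c=7492.117 ≈ 7492.1 km; running total=14511.7 km
Leg 2 bearing: y=sinΔλ·cosφ2=-0.69280752, x=cosφ1·sinφ2-sinφ1·cosφ2·cosΔλ=0.60997138; θ=atan2(y, x)=-48.6382° <0 so +360° → 311.3618° ≈ 311.4°
Leg 3: φ1=0.6928381, φ2=1.0506865, Δφ=0.3578483, Δλ=2.2684289 rad; a=sin²(Δφ/2)+cosφ1·cosφ2·sin²(Δλ/2)=0.3456941535; c=2·atan2(√a, √(1-a))=1.257063191; dist=6371·c=8008.7496 ≈ 8008.7 km; running total=22520.4 km
Leg 3 bearing: y=sinΔλ·cosφ2=0.38086471, x=cosφ1·sinφ2-sinφ1·cosφ2·cosΔλ=0.87160822; θ=atan2(y, x)=23.6038° ≈ 23.6°
Leg 4: φ1=1.0506865, φ2=-0.4104526, Δφ=-1.4611390, Δλ=-1.2496627 rad; a=sin²(Δφ/2)+cosφ1·cosφ2·sin²(Δλ/2)=0.6012109720; c=2·atan2(√a, √(1-a))=1.774626760; dist=6371·c=11306.147 ≈ 11306.1 km; running total=33826.5 km
Leg 4 bearing: y=sinΔλ·cosφ2=-0.87006470, x=cosφ1·sinφ2-sinφ1·cosφ2·cosΔλ=-0.44945830; θ=atan2(y, x)=-117.3200° <0 so +360° → 242.6800° ≈ 242.7°
Leg 5: φ1=-0.4104526, φ2=1.0693231, Δφ=1.4797757, Δλ=-1.8025062 rad; a=sin²(Δφ/2)+cosφ1·cosφ2·sin²(Δλ/2)=0.7255592211; c=2·atan2(√a, √(1-a))=2.038814476; dist=6371·c=12989.287 ≈ 12989.3 km; running total=46815.8 km
Leg 5 bearing: y=sinΔλ·cosφ2=-0.46787079, x=cosφ1·sinφ2-sinφ1·cosφ2·cosΔλ=0.75999281; θ=atan2(y, x)=-31.6175° <0 so +360° → 328.3825° ≈ 328.4°

Leg 1: dist=7019.6 km, bearing=327.2°
Leg 2: dist=7492.1 km, bearing=311.4°
Leg 3: dist=8008.7 km, bearing=23.6°
Leg 4: dist=11306.1 km, bearing=242.7°
Leg 5: dist=12989.3 km, bearing=328.4°
Total: 46815.8 km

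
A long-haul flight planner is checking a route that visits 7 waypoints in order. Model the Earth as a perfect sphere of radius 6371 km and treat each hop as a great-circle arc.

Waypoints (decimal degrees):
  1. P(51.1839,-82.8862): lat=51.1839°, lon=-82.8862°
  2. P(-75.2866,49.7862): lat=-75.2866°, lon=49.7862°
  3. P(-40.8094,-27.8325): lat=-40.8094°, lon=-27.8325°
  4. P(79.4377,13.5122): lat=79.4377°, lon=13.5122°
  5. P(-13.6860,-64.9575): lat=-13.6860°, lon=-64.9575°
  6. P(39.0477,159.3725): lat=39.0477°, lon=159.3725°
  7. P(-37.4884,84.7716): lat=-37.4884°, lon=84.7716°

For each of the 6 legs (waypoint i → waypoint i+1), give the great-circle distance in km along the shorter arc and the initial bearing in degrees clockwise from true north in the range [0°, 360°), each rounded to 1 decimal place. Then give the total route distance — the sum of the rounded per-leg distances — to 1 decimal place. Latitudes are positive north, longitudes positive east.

Leg 1: dist=16622.3 km, bearing=158.4°
Leg 2: dist=5301.2 km, bearing=269.3°
Leg 3: dist=13629.0 km, bearing=8.3°
Leg 4: dist=11270.8 km, bearing=256.2°
Leg 5: dist=14848.6 km, bearing=311.5°
Leg 6: dist=11419.2 km, bearing=231.6°
Total: 73091.1 km

Leg 1: φ1=0.8933276, φ2=-1.3139991, Δφ=-2.2073266, Δλ=2.3155702 rad; a=sin²(Δφ/2)+cosφ1·cosφ2·sin²(Δλ/2)=0.9307602987; c=2·atan2(√a, √(1-a))=2.609053369; dist=6371·c=16622.279 ≈ 16622.3 km; running total=16622.3 km
Leg 1 bearing: y=sinΔλ·cosφ2=0.18673961, x=cosφ1·sinφ2-sinφ1·cosφ2·cosΔλ=-0.47213407; θ=atan2(y, x)=158.4201° ≈ 158.4°
Leg 2: φ1=-1.3139991, φ2=-0.7122584, Δφ=0.6017407, Δλ=-1.3547019 rad; a=sin²(Δφ/2)+cosφ1·cosφ2·sin²(Δλ/2)=0.1633335490; c=2·atan2(√a, √(1-a))=0.832088794; dist=6371·c=5301.238 ≈ 5301.2 km; running total=21923.5 km
Leg 2 bearing: y=sinΔλ·cosφ2=-0.73928438, x=cosφ1·sinφ2-sinφ1·cosφ2·cosΔλ=-0.00902247; θ=atan2(y, x)=-90.6992° <0 so +360° → 269.3008° ≈ 269.3°
Leg 3: φ1=-0.7122584, φ2=1.3864494, Δφ=2.0987078, Δλ=0.7216011 rad; a=sin²(Δφ/2)+cosφ1·cosφ2·sin²(Δλ/2)=0.7691557918; c=2·atan2(√a, √(1-a))=2.139228681; dist=6371·c=13629.026 ≈ 13629.0 km; running total=35552.5 km
Leg 3 bearing: y=sinΔλ·cosφ2=0.12108871, x=cosφ1·sinφ2-sinφ1·cosφ2·cosΔλ=0.83400130; θ=atan2(y, x)=8.2611° ≈ 8.3°
Leg 4: φ1=1.3864494, φ2=-0.2388658, Δφ=-1.6253152, Δλ=-1.3695546 rad; a=sin²(Δφ/2)+cosφ1·cosφ2·sin²(Δλ/2)=0.5984960544; c=2·atan2(√a, √(1-a))=1.769085288; dist=6371·c=11270.842 ≈ 11270.8 km; running total=46823.3 km
Leg 4 bearing: y=sinΔλ·cosφ2=-0.95199909, x=cosφ1·sinφ2-sinφ1·cosφ2·cosΔλ=-0.23429007; θ=atan2(y, x)=-103.8259° <0 so +360° → 256.1741° ≈ 256.2°
Leg 5: φ1=-0.2388658, φ2=0.6815109, Δφ=0.9203767, Δλ=3.9152971 rad; a=sin²(Δφ/2)+cosφ1·cosφ2·sin²(Δλ/2)=0.8444078766; c=2·atan2(√a, √(1-a))=2.330650522; dist=6371·c=14848.574 ≈ 14848.6 km; running total=61671.9 km
Leg 5 bearing: y=sinΔλ·cosφ2=-0.54269547, x=cosφ1·sinφ2-sinφ1·cosφ2·cosΔλ=0.48063966; θ=atan2(y, x)=-48.4702° <0 so +360° → 311.5298° ≈ 311.5°
Leg 6: φ1=0.6815109, φ2=-0.6542960, Δφ=-1.3358069, Δλ=-1.3020313 rad; a=sin²(Δφ/2)+cosφ1·cosφ2·sin²(Δλ/2)=0.6098819450; c=2·atan2(√a, √(1-a))=1.792368764; dist=6371·c=11419.181 ≈ 11419.2 km; running total=73091.1 km
Leg 6 bearing: y=sinΔλ·cosφ2=-0.76499043, x=cosφ1·sinφ2-sinφ1·cosφ2·cosΔλ=-0.60538705; θ=atan2(y, x)=-128.3569° <0 so +360° → 231.6431° ≈ 231.6°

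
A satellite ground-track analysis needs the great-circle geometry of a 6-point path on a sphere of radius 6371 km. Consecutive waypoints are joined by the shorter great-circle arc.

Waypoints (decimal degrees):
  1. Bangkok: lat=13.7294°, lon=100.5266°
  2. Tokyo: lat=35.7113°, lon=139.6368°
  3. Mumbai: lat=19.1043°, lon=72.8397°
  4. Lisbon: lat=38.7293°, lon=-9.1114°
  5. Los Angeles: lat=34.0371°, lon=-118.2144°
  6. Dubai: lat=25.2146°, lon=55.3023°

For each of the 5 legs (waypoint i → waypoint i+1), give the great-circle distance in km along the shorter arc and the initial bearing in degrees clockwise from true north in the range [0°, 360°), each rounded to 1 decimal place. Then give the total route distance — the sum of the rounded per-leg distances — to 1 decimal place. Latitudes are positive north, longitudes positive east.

Leg 1: φ1=0.2396232, φ2=0.6232798, Δφ=0.3836565, Δλ=0.6826018 rad; a=sin²(Δφ/2)+cosφ1·cosφ2·sin²(Δλ/2)=0.1247169719; c=2·atan2(√a, √(1-a))=0.721878035; dist=6371·c=4599.085 ≈ 4599.1 km; running total=4599.1 km
Leg 1 bearing: y=sinΔλ·cosφ2=0.51220101, x=cosφ1·sinφ2-sinφ1·cosφ2·cosΔλ=0.41749338; θ=atan2(y, x)=50.8166° ≈ 50.8°
Leg 2: φ1=0.6232798, φ2=0.3334329, Δφ=-0.2898468, Δλ=-1.1658293 rad; a=sin²(Δφ/2)+cosφ1·cosφ2·sin²(Δλ/2)=0.2533369736; c=2·atan2(√a, √(1-a))=1.054886969; dist=6371·c=6720.685 ≈ 6720.7 km; running total=11319.8 km
Leg 2 bearing: y=sinΔλ·cosφ2=-0.86849452, x=cosφ1·sinφ2-sinφ1·cosφ2·cosΔλ=0.04844243; θ=atan2(y, x)=-86.8075° <0 so +360° → 273.1925° ≈ 273.2°
Leg 3: φ1=0.3334329, φ2=0.6759538, Δφ=0.3425209, Δλ=-1.4303165 rad; a=sin²(Δφ/2)+cosφ1·cosφ2·sin²(Δλ/2)=0.3460103441; c=2·atan2(√a, √(1-a))=1.257727952; dist=6371·c=8012.985 ≈ 8013.0 km; running total=19332.8 km
Leg 3 bearing: y=sinΔλ·cosφ2=-0.77242564, x=cosφ1·sinφ2-sinφ1·cosφ2·cosΔλ=0.55543440; θ=atan2(y, x)=-54.2809° <0 so +360° → 305.7191° ≈ 305.7°
Leg 4: φ1=0.6759538, φ2=0.5940595, Δφ=-0.0818943, Δλ=-1.9042066 rad; a=sin²(Δφ/2)+cosφ1·cosφ2·sin²(Δλ/2)=0.4306872847; c=2·atan2(√a, √(1-a))=1.431723018; dist=6371·c=9121.507 ≈ 9121.5 km; running total=28454.3 km
Leg 4 bearing: y=sinΔλ·cosφ2=-0.78304164, x=cosφ1·sinφ2-sinφ1·cosφ2·cosΔλ=0.60632400; θ=atan2(y, x)=-52.2487° <0 so +360° → 307.7513° ≈ 307.8°
Leg 5: φ1=0.5940595, φ2=0.4400778, Δφ=-0.1539817, Δλ=3.0284377 rad; a=sin²(Δφ/2)+cosφ1·cosφ2·sin²(Δλ/2)=0.7532364987; c=2·atan2(√a, √(1-a))=2.101885743; dist=6371·c=13391.114 ≈ 13391.1 km; running total=41845.4 km
Leg 5 bearing: y=sinΔλ·cosφ2=0.10215504, x=cosφ1·sinφ2-sinφ1·cosφ2·cosΔλ=0.85618307; θ=atan2(y, x)=6.8041° ≈ 6.8°

Leg 1: dist=4599.1 km, bearing=50.8°
Leg 2: dist=6720.7 km, bearing=273.2°
Leg 3: dist=8013.0 km, bearing=305.7°
Leg 4: dist=9121.5 km, bearing=307.8°
Leg 5: dist=13391.1 km, bearing=6.8°
Total: 41845.4 km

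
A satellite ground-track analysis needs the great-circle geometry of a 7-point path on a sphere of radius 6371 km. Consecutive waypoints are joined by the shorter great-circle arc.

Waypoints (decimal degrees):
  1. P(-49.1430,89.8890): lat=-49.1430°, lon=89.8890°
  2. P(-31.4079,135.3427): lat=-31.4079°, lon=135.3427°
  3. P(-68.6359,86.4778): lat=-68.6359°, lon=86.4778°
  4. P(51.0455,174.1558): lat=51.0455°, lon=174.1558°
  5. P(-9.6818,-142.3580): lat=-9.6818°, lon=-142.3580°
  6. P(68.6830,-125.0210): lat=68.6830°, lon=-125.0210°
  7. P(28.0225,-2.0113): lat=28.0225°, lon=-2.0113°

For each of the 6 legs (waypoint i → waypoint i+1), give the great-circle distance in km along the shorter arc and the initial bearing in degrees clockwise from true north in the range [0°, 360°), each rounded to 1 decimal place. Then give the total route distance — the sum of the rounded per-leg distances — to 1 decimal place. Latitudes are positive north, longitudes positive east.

Leg 1: φ1=-0.8577072, φ2=-0.5481713, Δφ=0.3095359, Δλ=0.7933167 rad; a=sin²(Δφ/2)+cosφ1·cosφ2·sin²(Δλ/2)=0.1070962879; c=2·atan2(√a, √(1-a))=0.666795764; dist=6371·c=4248.156 ≈ 4248.2 km; running total=4248.2 km
Leg 1 bearing: y=sinΔλ·cosφ2=0.60826064, x=cosφ1·sinφ2-sinφ1·cosφ2·cosΔλ=0.11191821; θ=atan2(y, x)=79.5744° ≈ 79.6°
Leg 2: φ1=-0.5481713, φ2=-1.1979224, Δφ=-0.6497512, Δλ=-0.8528534 rad; a=sin²(Δφ/2)+cosφ1·cosφ2·sin²(Δλ/2)=0.1550749516; c=2·atan2(√a, √(1-a))=0.809514357; dist=6371·c=5157.416 ≈ 5157.4 km; running total=9405.6 km
Leg 2 bearing: y=sinΔλ·cosφ2=-0.27437137, x=cosφ1·sinφ2-sinφ1·cosφ2·cosΔλ=-0.66994567; θ=atan2(y, x)=-157.7288° <0 so +360° → 202.2712° ≈ 202.3°
Leg 3: φ1=-1.1979224, φ2=0.8909120, Δφ=2.0888345, Δλ=1.5302698 rad; a=sin²(Δφ/2)+cosφ1·cosφ2·sin²(Δλ/2)=0.8574648193; c=2·atan2(√a, √(1-a))=2.367319796; dist=6371·c=15082.194 ≈ 15082.2 km; running total=24487.8 km
Leg 3 bearing: y=sinΔλ·cosφ2=0.62818682, x=cosφ1·sinφ2-sinφ1·cosφ2·cosΔλ=0.30701291; θ=atan2(y, x)=63.9539° ≈ 64.0°
Leg 4: φ1=0.8909120, φ2=-0.1689793, Δφ=-1.0598913, Δλ=-5.5242079 rad; a=sin²(Δφ/2)+cosφ1·cosφ2·sin²(Δλ/2)=0.3405645880; c=2·atan2(√a, √(1-a))=1.246258446; dist=6371·c=7939.913 ≈ 7939.9 km; running total=32427.7 km
Leg 4 bearing: y=sinΔλ·cosφ2=0.67837806, x=cosφ1·sinφ2-sinφ1·cosφ2·cosΔλ=-0.66190982; θ=atan2(y, x)=134.2960° ≈ 134.3°
Leg 5: φ1=-0.1689793, φ2=1.1987445, Δφ=1.3677238, Δλ=0.3025877 rad; a=sin²(Δφ/2)+cosφ1·cosφ2·sin²(Δλ/2)=0.4073003299; c=2·atan2(√a, √(1-a))=1.384318094; dist=6371·c=8819.491 ≈ 8819.5 km; running total=41247.2 km
Leg 5 bearing: y=sinΔλ·cosφ2=0.10832810, x=cosφ1·sinφ2-sinφ1·cosφ2·cosΔλ=0.97667400; θ=atan2(y, x)=6.3291° ≈ 6.3°
Leg 6: φ1=1.1987445, φ2=0.4890849, Δφ=-0.7096596, Δλ=2.1469243 rad; a=sin²(Δφ/2)+cosφ1·cosφ2·sin²(Δλ/2)=0.3685750685; c=2·atan2(√a, √(1-a))=1.304821582; dist=6371·c=8313.018 ≈ 8313.0 km; running total=49560.2 km
Leg 6 bearing: y=sinΔλ·cosφ2=0.74026608, x=cosφ1·sinφ2-sinφ1·cosφ2·cosΔλ=0.61880214; θ=atan2(y, x)=50.1071° ≈ 50.1°

Leg 1: dist=4248.2 km, bearing=79.6°
Leg 2: dist=5157.4 km, bearing=202.3°
Leg 3: dist=15082.2 km, bearing=64.0°
Leg 4: dist=7939.9 km, bearing=134.3°
Leg 5: dist=8819.5 km, bearing=6.3°
Leg 6: dist=8313.0 km, bearing=50.1°
Total: 49560.2 km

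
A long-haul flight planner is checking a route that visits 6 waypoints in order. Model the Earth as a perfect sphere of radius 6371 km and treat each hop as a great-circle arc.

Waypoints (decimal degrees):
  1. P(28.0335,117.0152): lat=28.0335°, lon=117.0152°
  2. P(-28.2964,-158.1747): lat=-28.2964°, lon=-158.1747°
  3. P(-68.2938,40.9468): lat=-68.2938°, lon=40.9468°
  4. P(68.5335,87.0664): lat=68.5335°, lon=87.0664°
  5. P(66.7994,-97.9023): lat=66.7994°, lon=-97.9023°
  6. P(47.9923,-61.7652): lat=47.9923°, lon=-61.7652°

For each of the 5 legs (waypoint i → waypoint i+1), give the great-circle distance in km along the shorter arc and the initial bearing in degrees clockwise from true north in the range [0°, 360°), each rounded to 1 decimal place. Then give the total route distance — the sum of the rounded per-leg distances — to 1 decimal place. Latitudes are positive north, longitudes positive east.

Leg 1: φ1=0.4892769, φ2=-0.4938653, Δφ=-0.9831422, Δλ=-4.8029698 rad; a=sin²(Δφ/2)+cosφ1·cosφ2·sin²(Δλ/2)=0.5762432270; c=2·atan2(√a, √(1-a))=1.723879990; dist=6371·c=10982.839 ≈ 10982.8 km; running total=10982.8 km
Leg 1 bearing: y=sinΔλ·cosφ2=0.87689738, x=cosφ1·sinφ2-sinφ1·cosφ2·cosΔλ=-0.45584961; θ=atan2(y, x)=117.4674° ≈ 117.5°
Leg 2: φ1=-0.4938653, φ2=-1.1919517, Δφ=-0.6980863, Δλ=3.4753258 rad; a=sin²(Δφ/2)+cosφ1·cosφ2·sin²(Δλ/2)=0.4336325951; c=2·atan2(√a, √(1-a))=1.437668629; dist=6371·c=9159.387 ≈ 9159.4 km; running total=20142.2 km
Leg 2 bearing: y=sinΔλ·cosφ2=-0.12115179, x=cosφ1·sinφ2-sinφ1·cosφ2·cosΔλ=-0.98371933; θ=atan2(y, x)=-172.9790° <0 so +360° → 187.0210° ≈ 187.0°
Leg 3: φ1=-1.1919517, φ2=1.1961352, Δφ=2.3880869, Δλ=0.8049389 rad; a=sin²(Δφ/2)+cosφ1·cosφ2·sin²(Δλ/2)=0.8854128064; c=2·atan2(√a, √(1-a))=2.450932466; dist=6371·c=15614.891 ≈ 15614.9 km; running total=35757.1 km
Leg 3 bearing: y=sinΔλ·cosφ2=0.26377763, x=cosφ1·sinφ2-sinφ1·cosφ2·cosΔλ=0.57987002; θ=atan2(y, x)=24.4604° ≈ 24.5°
Leg 4: φ1=1.1961352, φ2=1.1658695, Δφ=-0.0302658, Δλ=-3.2283128 rad; a=sin²(Δφ/2)+cosφ1·cosφ2·sin²(Δλ/2)=0.1441274897; c=2·atan2(√a, √(1-a))=0.778816999; dist=6371·c=4961.843 ≈ 4961.8 km; running total=40718.9 km
Leg 4 bearing: y=sinΔλ·cosφ2=0.03412074, x=cosφ1·sinφ2-sinφ1·cosφ2·cosΔλ=0.70160872; θ=atan2(y, x)=2.7842° ≈ 2.8°
Leg 5: φ1=1.1658695, φ2=0.8376237, Δφ=-0.3282458, Δλ=0.6307114 rad; a=sin²(Δφ/2)+cosφ1·cosφ2·sin²(Δλ/2)=0.0520568485; c=2·atan2(√a, √(1-a))=0.460374215; dist=6371·c=2933.044 ≈ 2933.0 km; running total=43651.9 km
Leg 5 bearing: y=sinΔλ·cosφ2=0.39465821, x=cosφ1·sinφ2-sinφ1·cosφ2·cosΔλ=-0.20404076; θ=atan2(y, x)=117.3392° ≈ 117.3°

Leg 1: dist=10982.8 km, bearing=117.5°
Leg 2: dist=9159.4 km, bearing=187.0°
Leg 3: dist=15614.9 km, bearing=24.5°
Leg 4: dist=4961.8 km, bearing=2.8°
Leg 5: dist=2933.0 km, bearing=117.3°
Total: 43651.9 km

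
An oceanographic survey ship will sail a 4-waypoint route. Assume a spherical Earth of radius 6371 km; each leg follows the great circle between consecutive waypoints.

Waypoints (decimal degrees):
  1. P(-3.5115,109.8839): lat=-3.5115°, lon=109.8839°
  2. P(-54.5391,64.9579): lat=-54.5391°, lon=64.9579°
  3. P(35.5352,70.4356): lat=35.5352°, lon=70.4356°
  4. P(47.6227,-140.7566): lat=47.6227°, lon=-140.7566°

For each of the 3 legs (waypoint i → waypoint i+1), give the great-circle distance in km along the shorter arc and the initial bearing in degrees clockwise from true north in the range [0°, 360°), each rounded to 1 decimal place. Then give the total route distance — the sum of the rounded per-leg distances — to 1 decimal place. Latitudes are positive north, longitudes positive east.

Leg 1: dist=6963.2 km, bearing=207.5°
Leg 2: dist=10029.5 km, bearing=4.5°
Leg 3: dist=10261.4 km, bearing=20.4°
Total: 27254.1 km

Leg 1: φ1=-0.0612872, φ2=-0.9518869, Δφ=-0.8905996, Δλ=-0.7841066 rad; a=sin²(Δφ/2)+cosφ1·cosφ2·sin²(Δλ/2)=0.2700638627; c=2·atan2(√a, √(1-a))=1.092944971; dist=6371·c=6963.152 ≈ 6963.2 km; running total=6963.2 km
Leg 1 bearing: y=sinΔλ·cosφ2=-0.40969589, x=cosφ1·sinφ2-sinφ1·cosφ2·cosΔλ=-0.78782407; θ=atan2(y, x)=-152.5240° <0 so +360° → 207.4760° ≈ 207.5°
Leg 2: φ1=-0.9518869, φ2=0.6202062, Δφ=1.5720931, Δλ=0.0956039 rad; a=sin²(Δφ/2)+cosφ1·cosφ2·sin²(Δλ/2)=0.5017263288; c=2·atan2(√a, √(1-a))=1.574248991; dist=6371·c=10029.540 ≈ 10029.5 km; running total=16992.7 km
Leg 2 bearing: y=sinΔλ·cosφ2=0.07768004, x=cosφ1·sinφ2-sinφ1·cosφ2·cosΔλ=0.99697236; θ=atan2(y, x)=4.4553° ≈ 4.5°
Leg 3: φ1=0.6202062, φ2=0.8311729, Δφ=0.2109667, Δλ=-3.6859992 rad; a=sin²(Δφ/2)+cosφ1·cosφ2·sin²(Δλ/2)=0.5199211178; c=2·atan2(√a, √(1-a))=1.610649111; dist=6371·c=10261.445 ≈ 10261.4 km; running total=27254.1 km
Leg 3 bearing: y=sinΔλ·cosφ2=0.34907677, x=cosφ1·sinφ2-sinφ1·cosφ2·cosΔλ=0.93624676; θ=atan2(y, x)=20.4478° ≈ 20.4°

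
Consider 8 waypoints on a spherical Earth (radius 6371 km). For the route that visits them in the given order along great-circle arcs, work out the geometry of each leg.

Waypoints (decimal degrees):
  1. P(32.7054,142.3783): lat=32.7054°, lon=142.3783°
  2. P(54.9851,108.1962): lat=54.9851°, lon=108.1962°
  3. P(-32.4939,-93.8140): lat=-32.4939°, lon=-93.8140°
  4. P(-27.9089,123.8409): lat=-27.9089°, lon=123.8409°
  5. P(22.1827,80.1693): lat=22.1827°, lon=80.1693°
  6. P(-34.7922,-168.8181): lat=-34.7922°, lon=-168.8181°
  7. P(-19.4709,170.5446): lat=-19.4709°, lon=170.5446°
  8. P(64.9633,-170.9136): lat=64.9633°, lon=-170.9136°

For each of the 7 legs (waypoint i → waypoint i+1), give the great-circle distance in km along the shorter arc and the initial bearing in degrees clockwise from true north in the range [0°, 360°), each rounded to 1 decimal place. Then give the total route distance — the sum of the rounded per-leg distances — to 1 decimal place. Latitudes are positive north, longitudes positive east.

Leg 1: dist=3631.0 km, bearing=323.3°
Leg 2: dist=16980.1 km, bearing=43.6°
Leg 3: dist=12208.6 km, bearing=215.0°
Leg 4: dist=7280.1 km, bearing=315.3°
Leg 5: dist=13256.3 km, bearing=118.6°
Leg 6: dist=2649.4 km, bearing=304.7°
Leg 7: dist=9521.1 km, bearing=7.8°
Total: 65526.6 km

Leg 1: φ1=0.5708169, φ2=0.9596710, Δφ=0.3888541, Δλ=-0.5965902 rad; a=sin²(Δφ/2)+cosφ1·cosφ2·sin²(Δλ/2)=0.0790301126; c=2·atan2(√a, √(1-a))=0.569928096; dist=6371·c=3631.012 ≈ 3631.0 km; running total=3631.0 km
Leg 1 bearing: y=sinΔλ·cosφ2=-0.32236923, x=cosφ1·sinφ2-sinφ1·cosφ2·cosΔλ=0.43268406; θ=atan2(y, x)=-36.6878° <0 so +360° → 323.3122° ≈ 323.3°
Leg 2: φ1=0.9596710, φ2=-0.5671255, Δφ=-1.5267966, Δλ=-3.5257431 rad; a=sin²(Δφ/2)+cosφ1·cosφ2·sin²(Δλ/2)=0.9443328868; c=2·atan2(√a, √(1-a))=2.665223613; dist=6371·c=16980.140 ≈ 16980.1 km; running total=20611.1 km
Leg 2 bearing: y=sinΔλ·cosφ2=0.31610064, x=cosφ1·sinφ2-sinφ1·cosφ2·cosΔλ=0.33219502; θ=atan2(y, x)=43.5779° ≈ 43.6°
Leg 3: φ1=-0.5671255, φ2=-0.4871022, Δφ=0.0800233, Δλ=3.7987946 rad; a=sin²(Δφ/2)+cosφ1·cosφ2·sin²(Δλ/2)=0.6693232576; c=2·atan2(√a, √(1-a))=1.916274372; dist=6371·c=12208.584 ≈ 12208.6 km; running total=32819.7 km
Leg 3 bearing: y=sinΔλ·cosφ2=-0.53985159, x=cosφ1·sinφ2-sinφ1·cosφ2·cosΔλ=-0.77063532; θ=atan2(y, x)=-144.9877° <0 so +360° → 215.0123° ≈ 215.0°
Leg 4: φ1=-0.4871022, φ2=0.3871612, Δφ=0.8742633, Δλ=-0.7622132 rad; a=sin²(Δφ/2)+cosφ1·cosφ2·sin²(Δλ/2)=0.2924249391; c=2·atan2(√a, √(1-a))=1.142688516; dist=6371·c=7280.069 ≈ 7280.1 km; running total=40099.8 km
Leg 4 bearing: y=sinΔλ·cosφ2=-0.63941458, x=cosφ1·sinφ2-sinφ1·cosφ2·cosΔλ=0.64714710; θ=atan2(y, x)=-44.6556° <0 so +360° → 315.3444° ≈ 315.3°
Leg 5: φ1=0.3871612, φ2=-0.6072384, Δφ=-0.9943996, Δλ=-4.3456499 rad; a=sin²(Δφ/2)+cosφ1·cosφ2·sin²(Δλ/2)=0.7440558923; c=2·atan2(√a, √(1-a))=2.080721321; dist=6371·c=13256.276 ≈ 13256.3 km; running total=53356.1 km
Leg 5 bearing: y=sinΔλ·cosφ2=0.76661662, x=cosφ1·sinφ2-sinφ1·cosφ2·cosΔλ=-0.41718803; θ=atan2(y, x)=118.5548° ≈ 118.6°
Leg 6: φ1=-0.6072384, φ2=-0.3398313, Δφ=0.2674071, Δλ=5.9229965 rad; a=sin²(Δφ/2)+cosφ1·cosφ2·sin²(Δλ/2)=0.0426124474; c=2·atan2(√a, √(1-a))=0.415845478; dist=6371·c=2649.352 ≈ 2649.4 km; running total=56005.5 km
Leg 6 bearing: y=sinΔλ·cosφ2=-0.33229461, x=cosφ1·sinφ2-sinφ1·cosφ2·cosΔλ=0.22971026; θ=atan2(y, x)=-55.3445° <0 so +360° → 304.6555° ≈ 304.7°
Leg 7: φ1=-0.3398313, φ2=1.1338235, Δφ=1.4736548, Δλ=-5.9595698 rad; a=sin²(Δφ/2)+cosφ1·cosφ2·sin²(Δλ/2)=0.4618611541; c=2·atan2(√a, √(1-a))=1.494444473; dist=6371·c=9521.106 ≈ 9521.1 km; running total=65526.6 km
Leg 7 bearing: y=sinΔλ·cosφ2=0.13457567, x=cosφ1·sinφ2-sinφ1·cosφ2·cosΔλ=0.98796311; θ=atan2(y, x)=7.7568° ≈ 7.8°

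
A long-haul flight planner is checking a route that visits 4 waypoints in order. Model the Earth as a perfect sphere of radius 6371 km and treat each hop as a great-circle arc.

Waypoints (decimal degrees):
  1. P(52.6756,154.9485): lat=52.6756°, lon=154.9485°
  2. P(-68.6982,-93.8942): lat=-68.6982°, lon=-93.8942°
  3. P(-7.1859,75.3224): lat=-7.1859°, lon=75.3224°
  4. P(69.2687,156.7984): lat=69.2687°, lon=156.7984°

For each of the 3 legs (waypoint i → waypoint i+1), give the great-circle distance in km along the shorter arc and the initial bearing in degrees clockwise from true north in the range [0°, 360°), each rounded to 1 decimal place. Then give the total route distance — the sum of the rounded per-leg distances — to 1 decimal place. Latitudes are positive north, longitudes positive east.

Leg 1: dist=16137.0 km, bearing=143.7°
Leg 2: dist=11535.4 km, bearing=169.0°
Leg 3: dist=10421.5 km, bearing=20.5°
Total: 38093.9 km

Leg 1: φ1=0.9193627, φ2=-1.1990098, Δφ=-2.1183724, Δλ=-4.3431244 rad; a=sin²(Δφ/2)+cosφ1·cosφ2·sin²(Δλ/2)=0.9101934537; c=2·atan2(√a, √(1-a))=2.532883655; dist=6371·c=16137.002 ≈ 16137.0 km; running total=16137.0 km
Leg 1 bearing: y=sinΔλ·cosφ2=0.33879287, x=cosφ1·sinφ2-sinφ1·cosφ2·cosΔλ=-0.46063512; θ=atan2(y, x)=143.6659° ≈ 143.7°
Leg 2: φ1=-1.1990098, φ2=-0.1254176, Δφ=1.0735922, Δλ=2.9533868 rad; a=sin²(Δφ/2)+cosφ1·cosφ2·sin²(Δλ/2)=0.6187597731; c=2·atan2(√a, √(1-a))=1.810607849; dist=6371·c=11535.383 ≈ 11535.4 km; running total=27672.4 km
Leg 2 bearing: y=sinΔλ·cosφ2=0.18562717, x=cosφ1·sinφ2-sinφ1·cosφ2·cosΔλ=-0.95348153; θ=atan2(y, x)=168.9833° ≈ 169.0°
Leg 3: φ1=-0.1254176, φ2=1.2089669, Δφ=1.3343845, Δλ=1.4220245 rad; a=sin²(Δφ/2)+cosφ1·cosφ2·sin²(Δλ/2)=0.5324663496; c=2·atan2(√a, √(1-a))=1.635774742; dist=6371·c=10421.521 ≈ 10421.5 km; running total=38093.9 km
Leg 3 bearing: y=sinΔλ·cosφ2=0.35007564, x=cosφ1·sinφ2-sinφ1·cosφ2·cosΔλ=0.93446819; θ=atan2(y, x)=20.5372° ≈ 20.5°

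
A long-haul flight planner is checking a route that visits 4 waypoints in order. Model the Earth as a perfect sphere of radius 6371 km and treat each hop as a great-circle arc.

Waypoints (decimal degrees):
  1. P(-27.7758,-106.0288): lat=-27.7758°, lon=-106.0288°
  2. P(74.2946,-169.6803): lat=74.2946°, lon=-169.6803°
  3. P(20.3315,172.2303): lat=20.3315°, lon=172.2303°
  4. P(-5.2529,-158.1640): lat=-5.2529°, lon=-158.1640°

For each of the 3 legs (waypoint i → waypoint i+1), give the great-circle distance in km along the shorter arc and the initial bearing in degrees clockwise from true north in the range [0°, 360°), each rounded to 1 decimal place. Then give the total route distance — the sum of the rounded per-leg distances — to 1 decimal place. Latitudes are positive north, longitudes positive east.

Leg 1: dist=12233.5 km, bearing=345.0°
Leg 2: dist=6098.7 km, bearing=200.9°
Leg 3: dist=4307.2 km, bearing=128.2°
Total: 22639.4 km

Leg 1: φ1=-0.4847792, φ2=1.2966854, Δφ=1.7814645, Δλ=-1.1109282 rad; a=sin²(Δφ/2)+cosφ1·cosφ2·sin²(Δλ/2)=0.6711585033; c=2·atan2(√a, √(1-a))=1.920178111; dist=6371·c=12233.455 ≈ 12233.5 km; running total=12233.5 km
Leg 1 bearing: y=sinΔλ·cosφ2=-0.24256936, x=cosφ1·sinφ2-sinφ1·cosφ2·cosΔλ=0.90773299; θ=atan2(y, x)=-14.9613° <0 so +360° → 345.0387° ≈ 345.0°
Leg 2: φ1=1.2966854, φ2=0.3548516, Δφ=-0.9418338, Δλ=5.9674657 rad; a=sin²(Δφ/2)+cosφ1·cosφ2·sin²(Δλ/2)=0.2121198397; c=2·atan2(√a, √(1-a))=0.957262562; dist=6371·c=6098.720 ≈ 6098.7 km; running total=18332.2 km
Leg 2 bearing: y=sinΔλ·cosφ2=-0.29115578, x=cosφ1·sinφ2-sinφ1·cosφ2·cosΔλ=-0.76402118; θ=atan2(y, x)=-159.1390° <0 so +360° → 200.8610° ≈ 200.9°
Leg 3: φ1=0.3548516, φ2=-0.0916804, Δφ=-0.4465320, Δλ=-5.7664684 rad; a=sin²(Δφ/2)+cosφ1·cosφ2·sin²(Δλ/2)=0.1099780826; c=2·atan2(√a, √(1-a))=0.676060458; dist=6371·c=4307.181 ≈ 4307.2 km; running total=22639.4 km
Leg 3 bearing: y=sinΔλ·cosφ2=0.49195359, x=cosφ1·sinφ2-sinφ1·cosφ2·cosΔλ=-0.38666947; θ=atan2(y, x)=128.1669° ≈ 128.2°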